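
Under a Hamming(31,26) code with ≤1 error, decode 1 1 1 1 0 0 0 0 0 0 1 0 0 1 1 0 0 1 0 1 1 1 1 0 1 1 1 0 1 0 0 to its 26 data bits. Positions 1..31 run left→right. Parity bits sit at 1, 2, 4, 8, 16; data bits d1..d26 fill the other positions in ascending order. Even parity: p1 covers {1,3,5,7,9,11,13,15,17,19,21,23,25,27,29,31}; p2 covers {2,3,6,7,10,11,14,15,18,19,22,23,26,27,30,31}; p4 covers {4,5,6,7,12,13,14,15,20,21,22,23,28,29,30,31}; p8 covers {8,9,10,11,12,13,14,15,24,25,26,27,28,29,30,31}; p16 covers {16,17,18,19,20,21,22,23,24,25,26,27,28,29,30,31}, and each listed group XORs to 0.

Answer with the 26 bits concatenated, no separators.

10000010011010111100110100

s1 (pos 1,3,5,7,9,11,13,15,17,19,21,23,25,27,29,31): 1⊕1⊕0⊕0⊕0⊕1⊕0⊕1⊕0⊕0⊕1⊕1⊕1⊕1⊕1⊕0 = 1
s2 (pos 2,3,6,7,10,11,14,15,18,19,22,23,26,27,30,31): 1⊕1⊕0⊕0⊕0⊕1⊕1⊕1⊕1⊕0⊕1⊕1⊕1⊕1⊕0⊕0 = 0
s4 (pos 4,5,6,7,12,13,14,15,20,21,22,23,28,29,30,31): 1⊕0⊕0⊕0⊕0⊕0⊕1⊕1⊕1⊕1⊕1⊕1⊕0⊕1⊕0⊕0 = 0
s8 (pos 8,9,10,11,12,13,14,15,24,25,26,27,28,29,30,31): 0⊕0⊕0⊕1⊕0⊕0⊕1⊕1⊕0⊕1⊕1⊕1⊕0⊕1⊕0⊕0 = 1
s16 (pos 16,17,18,19,20,21,22,23,24,25,26,27,28,29,30,31): 0⊕0⊕1⊕0⊕1⊕1⊕1⊕1⊕0⊕1⊕1⊕1⊕0⊕1⊕0⊕0 = 1
Syndrome s16…s1 = 11001 → error at position 25.
Flip position 25: 1111000000100110010111101110100 → 1111000000100110010111100110100
Read data bits from positions 3,5,6,7,9,10,11,12,13,14,15,17,18,19,20,21,22,23,24,25,26,27,28,29,30,31: 10000010011010111100110100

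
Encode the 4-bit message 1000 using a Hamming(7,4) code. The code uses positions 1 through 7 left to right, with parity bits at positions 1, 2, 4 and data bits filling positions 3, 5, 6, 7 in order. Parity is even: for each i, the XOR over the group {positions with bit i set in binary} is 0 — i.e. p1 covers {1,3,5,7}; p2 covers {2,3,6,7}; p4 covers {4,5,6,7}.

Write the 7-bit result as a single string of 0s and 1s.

1110000

Place data at non-parity positions: p1 p2 1 p4 0 0 0
p1 (pos 1,3,5,7): XOR of data positions = 1⊕0⊕0 = 1
p2 (pos 2,3,6,7): XOR of data positions = 1⊕0⊕0 = 1
p4 (pos 4,5,6,7): XOR of data positions = 0⊕0⊕0 = 0
Codeword: 1110000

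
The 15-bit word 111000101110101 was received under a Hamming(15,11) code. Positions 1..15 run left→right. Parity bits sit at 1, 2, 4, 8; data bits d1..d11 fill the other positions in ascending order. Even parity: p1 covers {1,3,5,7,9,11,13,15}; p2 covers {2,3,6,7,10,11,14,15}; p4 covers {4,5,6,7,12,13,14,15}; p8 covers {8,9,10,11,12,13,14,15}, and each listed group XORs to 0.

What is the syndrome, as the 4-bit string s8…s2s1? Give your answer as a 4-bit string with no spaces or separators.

1101

s1 (pos 1,3,5,7,9,11,13,15): 1⊕1⊕0⊕1⊕1⊕1⊕1⊕1 = 1
s2 (pos 2,3,6,7,10,11,14,15): 1⊕1⊕0⊕1⊕1⊕1⊕0⊕1 = 0
s4 (pos 4,5,6,7,12,13,14,15): 0⊕0⊕0⊕1⊕0⊕1⊕0⊕1 = 1
s8 (pos 8,9,10,11,12,13,14,15): 0⊕1⊕1⊕1⊕0⊕1⊕0⊕1 = 1
Syndrome s8…s1 = 1101 → error at position 13.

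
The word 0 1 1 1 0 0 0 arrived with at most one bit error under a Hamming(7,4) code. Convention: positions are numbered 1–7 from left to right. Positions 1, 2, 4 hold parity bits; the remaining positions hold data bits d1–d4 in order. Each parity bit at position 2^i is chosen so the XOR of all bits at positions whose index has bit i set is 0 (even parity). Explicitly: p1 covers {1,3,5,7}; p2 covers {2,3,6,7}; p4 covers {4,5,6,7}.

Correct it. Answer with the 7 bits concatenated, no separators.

s1 (pos 1,3,5,7): 0⊕1⊕0⊕0 = 1
s2 (pos 2,3,6,7): 1⊕1⊕0⊕0 = 0
s4 (pos 4,5,6,7): 1⊕0⊕0⊕0 = 1
Syndrome s4…s1 = 101 → error at position 5.
Flip position 5: 0111000 → 0111100

0111100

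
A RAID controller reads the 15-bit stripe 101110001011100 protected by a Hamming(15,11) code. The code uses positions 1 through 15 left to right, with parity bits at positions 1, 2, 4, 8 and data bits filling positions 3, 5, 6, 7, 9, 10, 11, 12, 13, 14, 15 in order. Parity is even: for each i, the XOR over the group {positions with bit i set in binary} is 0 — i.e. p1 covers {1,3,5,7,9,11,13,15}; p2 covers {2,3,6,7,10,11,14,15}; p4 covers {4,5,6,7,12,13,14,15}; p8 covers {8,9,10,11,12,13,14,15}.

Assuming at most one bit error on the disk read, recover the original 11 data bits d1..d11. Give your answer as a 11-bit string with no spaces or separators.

s1 (pos 1,3,5,7,9,11,13,15): 1⊕1⊕1⊕0⊕1⊕1⊕1⊕0 = 0
s2 (pos 2,3,6,7,10,11,14,15): 0⊕1⊕0⊕0⊕0⊕1⊕0⊕0 = 0
s4 (pos 4,5,6,7,12,13,14,15): 1⊕1⊕0⊕0⊕1⊕1⊕0⊕0 = 0
s8 (pos 8,9,10,11,12,13,14,15): 0⊕1⊕0⊕1⊕1⊕1⊕0⊕0 = 0
Syndrome s8…s1 = 0000 → no error.
Read data bits from positions 3,5,6,7,9,10,11,12,13,14,15: 11001011100

11001011100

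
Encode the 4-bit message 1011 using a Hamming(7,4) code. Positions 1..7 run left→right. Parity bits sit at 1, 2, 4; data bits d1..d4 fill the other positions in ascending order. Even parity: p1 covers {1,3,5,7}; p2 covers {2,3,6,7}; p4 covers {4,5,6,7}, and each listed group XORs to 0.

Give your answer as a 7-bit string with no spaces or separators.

Place data at non-parity positions: p1 p2 1 p4 0 1 1
p1 (pos 1,3,5,7): XOR of data positions = 1⊕0⊕1 = 0
p2 (pos 2,3,6,7): XOR of data positions = 1⊕1⊕1 = 1
p4 (pos 4,5,6,7): XOR of data positions = 0⊕1⊕1 = 0
Codeword: 0110011

0110011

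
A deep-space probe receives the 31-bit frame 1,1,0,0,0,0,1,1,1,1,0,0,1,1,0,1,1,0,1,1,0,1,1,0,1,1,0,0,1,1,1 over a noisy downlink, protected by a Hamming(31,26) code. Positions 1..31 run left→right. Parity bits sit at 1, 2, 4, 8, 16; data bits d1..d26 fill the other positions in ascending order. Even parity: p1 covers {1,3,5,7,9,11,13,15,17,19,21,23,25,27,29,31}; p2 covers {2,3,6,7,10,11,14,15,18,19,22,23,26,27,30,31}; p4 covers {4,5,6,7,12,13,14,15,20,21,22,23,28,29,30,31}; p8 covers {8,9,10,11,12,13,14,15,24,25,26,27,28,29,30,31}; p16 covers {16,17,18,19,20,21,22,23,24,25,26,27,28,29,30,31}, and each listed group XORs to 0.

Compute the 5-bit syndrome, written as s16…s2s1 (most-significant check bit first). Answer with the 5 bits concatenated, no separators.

10100

s1 (pos 1,3,5,7,9,11,13,15,17,19,21,23,25,27,29,31): 1⊕0⊕0⊕1⊕1⊕0⊕1⊕0⊕1⊕1⊕0⊕1⊕1⊕0⊕1⊕1 = 0
s2 (pos 2,3,6,7,10,11,14,15,18,19,22,23,26,27,30,31): 1⊕0⊕0⊕1⊕1⊕0⊕1⊕0⊕0⊕1⊕1⊕1⊕1⊕0⊕1⊕1 = 0
s4 (pos 4,5,6,7,12,13,14,15,20,21,22,23,28,29,30,31): 0⊕0⊕0⊕1⊕0⊕1⊕1⊕0⊕1⊕0⊕1⊕1⊕0⊕1⊕1⊕1 = 1
s8 (pos 8,9,10,11,12,13,14,15,24,25,26,27,28,29,30,31): 1⊕1⊕1⊕0⊕0⊕1⊕1⊕0⊕0⊕1⊕1⊕0⊕0⊕1⊕1⊕1 = 0
s16 (pos 16,17,18,19,20,21,22,23,24,25,26,27,28,29,30,31): 1⊕1⊕0⊕1⊕1⊕0⊕1⊕1⊕0⊕1⊕1⊕0⊕0⊕1⊕1⊕1 = 1
Syndrome s16…s1 = 10100 → error at position 20.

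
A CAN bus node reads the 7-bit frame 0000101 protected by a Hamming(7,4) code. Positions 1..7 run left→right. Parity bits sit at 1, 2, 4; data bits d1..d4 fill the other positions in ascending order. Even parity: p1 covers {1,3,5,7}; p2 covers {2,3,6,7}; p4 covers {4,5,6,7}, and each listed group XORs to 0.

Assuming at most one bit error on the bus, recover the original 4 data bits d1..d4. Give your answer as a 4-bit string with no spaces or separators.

0101

s1 (pos 1,3,5,7): 0⊕0⊕1⊕1 = 0
s2 (pos 2,3,6,7): 0⊕0⊕0⊕1 = 1
s4 (pos 4,5,6,7): 0⊕1⊕0⊕1 = 0
Syndrome s4…s1 = 010 → error at position 2.
Flip position 2: 0000101 → 0100101
Read data bits from positions 3,5,6,7: 0101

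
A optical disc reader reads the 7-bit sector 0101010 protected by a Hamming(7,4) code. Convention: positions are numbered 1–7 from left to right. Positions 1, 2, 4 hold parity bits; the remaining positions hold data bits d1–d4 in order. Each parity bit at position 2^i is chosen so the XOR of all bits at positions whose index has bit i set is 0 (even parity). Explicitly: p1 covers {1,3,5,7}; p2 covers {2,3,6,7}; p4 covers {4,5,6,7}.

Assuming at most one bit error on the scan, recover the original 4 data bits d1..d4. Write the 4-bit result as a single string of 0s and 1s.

s1 (pos 1,3,5,7): 0⊕0⊕0⊕0 = 0
s2 (pos 2,3,6,7): 1⊕0⊕1⊕0 = 0
s4 (pos 4,5,6,7): 1⊕0⊕1⊕0 = 0
Syndrome s4…s1 = 000 → no error.
Read data bits from positions 3,5,6,7: 0010

0010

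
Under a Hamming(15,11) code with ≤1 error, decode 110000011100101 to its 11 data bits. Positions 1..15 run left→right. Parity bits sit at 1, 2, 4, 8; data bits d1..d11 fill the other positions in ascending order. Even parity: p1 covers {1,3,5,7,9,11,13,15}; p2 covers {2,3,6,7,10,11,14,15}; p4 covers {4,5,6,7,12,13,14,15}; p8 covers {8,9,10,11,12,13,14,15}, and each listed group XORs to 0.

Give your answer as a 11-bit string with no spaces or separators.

00001000101

s1 (pos 1,3,5,7,9,11,13,15): 1⊕0⊕0⊕0⊕1⊕0⊕1⊕1 = 0
s2 (pos 2,3,6,7,10,11,14,15): 1⊕0⊕0⊕0⊕1⊕0⊕0⊕1 = 1
s4 (pos 4,5,6,7,12,13,14,15): 0⊕0⊕0⊕0⊕0⊕1⊕0⊕1 = 0
s8 (pos 8,9,10,11,12,13,14,15): 1⊕1⊕1⊕0⊕0⊕1⊕0⊕1 = 1
Syndrome s8…s1 = 1010 → error at position 10.
Flip position 10: 110000011100101 → 110000011000101
Read data bits from positions 3,5,6,7,9,10,11,12,13,14,15: 00001000101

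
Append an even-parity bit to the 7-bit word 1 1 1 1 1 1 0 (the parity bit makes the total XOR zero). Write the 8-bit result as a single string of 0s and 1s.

XOR of the 7 data bits: 1⊕1⊕1⊕1⊕1⊕1⊕0 = 0
Parity bit = 0 (so all 8 bits XOR to 0).

11111100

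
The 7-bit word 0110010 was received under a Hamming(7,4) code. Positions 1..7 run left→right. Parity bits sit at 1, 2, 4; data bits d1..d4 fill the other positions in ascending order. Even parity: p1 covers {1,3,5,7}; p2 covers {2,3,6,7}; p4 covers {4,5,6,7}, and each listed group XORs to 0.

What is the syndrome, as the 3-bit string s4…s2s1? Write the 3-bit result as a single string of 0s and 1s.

111

s1 (pos 1,3,5,7): 0⊕1⊕0⊕0 = 1
s2 (pos 2,3,6,7): 1⊕1⊕1⊕0 = 1
s4 (pos 4,5,6,7): 0⊕0⊕1⊕0 = 1
Syndrome s4…s1 = 111 → error at position 7.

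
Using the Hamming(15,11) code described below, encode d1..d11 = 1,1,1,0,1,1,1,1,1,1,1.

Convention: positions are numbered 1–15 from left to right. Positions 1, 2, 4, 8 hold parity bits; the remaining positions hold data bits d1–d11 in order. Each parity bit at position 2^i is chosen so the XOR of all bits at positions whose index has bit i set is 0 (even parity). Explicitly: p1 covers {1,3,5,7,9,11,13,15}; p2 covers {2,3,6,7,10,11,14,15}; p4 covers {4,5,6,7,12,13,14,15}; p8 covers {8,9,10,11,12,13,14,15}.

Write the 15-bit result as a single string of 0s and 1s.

Place data at non-parity positions: p1 p2 1 p4 1 1 0 p8 1 1 1 1 1 1 1
p1 (pos 1,3,5,7,9,11,13,15): XOR of data positions = 1⊕1⊕0⊕1⊕1⊕1⊕1 = 0
p2 (pos 2,3,6,7,10,11,14,15): XOR of data positions = 1⊕1⊕0⊕1⊕1⊕1⊕1 = 0
p4 (pos 4,5,6,7,12,13,14,15): XOR of data positions = 1⊕1⊕0⊕1⊕1⊕1⊕1 = 0
p8 (pos 8,9,10,11,12,13,14,15): XOR of data positions = 1⊕1⊕1⊕1⊕1⊕1⊕1 = 1
Codeword: 001011011111111

001011011111111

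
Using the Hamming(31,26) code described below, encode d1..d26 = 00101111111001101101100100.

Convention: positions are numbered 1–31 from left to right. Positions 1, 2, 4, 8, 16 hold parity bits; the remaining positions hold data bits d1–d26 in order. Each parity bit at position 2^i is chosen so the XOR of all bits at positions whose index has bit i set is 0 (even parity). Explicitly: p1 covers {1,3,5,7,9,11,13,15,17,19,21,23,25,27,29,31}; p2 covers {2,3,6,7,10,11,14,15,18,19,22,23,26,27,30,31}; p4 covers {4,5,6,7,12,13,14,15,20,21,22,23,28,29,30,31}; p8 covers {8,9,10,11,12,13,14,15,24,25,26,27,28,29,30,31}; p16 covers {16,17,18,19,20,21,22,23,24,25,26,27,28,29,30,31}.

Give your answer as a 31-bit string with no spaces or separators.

0101010011111111001101101100100

Place data at non-parity positions: p1 p2 0 p4 0 1 0 p8 1 1 1 1 1 1 1 p16 0 0 1 1 0 1 1 0 1 1 0 0 1 0 0
p1 (pos 1,3,5,7,9,11,13,15,17,19,21,23,25,27,29,31): XOR of data positions = 0⊕0⊕0⊕1⊕1⊕1⊕1⊕0⊕1⊕0⊕1⊕1⊕0⊕1⊕0 = 0
p2 (pos 2,3,6,7,10,11,14,15,18,19,22,23,26,27,30,31): XOR of data positions = 0⊕1⊕0⊕1⊕1⊕1⊕1⊕0⊕1⊕1⊕1⊕1⊕0⊕0⊕0 = 1
p4 (pos 4,5,6,7,12,13,14,15,20,21,22,23,28,29,30,31): XOR of data positions = 0⊕1⊕0⊕1⊕1⊕1⊕1⊕1⊕0⊕1⊕1⊕0⊕1⊕0⊕0 = 1
p8 (pos 8,9,10,11,12,13,14,15,24,25,26,27,28,29,30,31): XOR of data positions = 1⊕1⊕1⊕1⊕1⊕1⊕1⊕0⊕1⊕1⊕0⊕0⊕1⊕0⊕0 = 0
p16 (pos 16,17,18,19,20,21,22,23,24,25,26,27,28,29,30,31): XOR of data positions = 0⊕0⊕1⊕1⊕0⊕1⊕1⊕0⊕1⊕1⊕0⊕0⊕1⊕0⊕0 = 1
Codeword: 0101010011111111001101101100100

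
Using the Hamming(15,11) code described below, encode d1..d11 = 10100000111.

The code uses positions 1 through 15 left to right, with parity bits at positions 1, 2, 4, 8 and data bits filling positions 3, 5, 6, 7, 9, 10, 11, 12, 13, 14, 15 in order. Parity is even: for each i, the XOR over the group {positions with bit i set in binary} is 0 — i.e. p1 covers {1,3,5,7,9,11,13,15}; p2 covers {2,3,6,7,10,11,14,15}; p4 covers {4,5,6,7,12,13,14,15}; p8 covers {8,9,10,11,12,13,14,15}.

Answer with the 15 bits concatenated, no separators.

Place data at non-parity positions: p1 p2 1 p4 0 1 0 p8 0 0 0 0 1 1 1
p1 (pos 1,3,5,7,9,11,13,15): XOR of data positions = 1⊕0⊕0⊕0⊕0⊕1⊕1 = 1
p2 (pos 2,3,6,7,10,11,14,15): XOR of data positions = 1⊕1⊕0⊕0⊕0⊕1⊕1 = 0
p4 (pos 4,5,6,7,12,13,14,15): XOR of data positions = 0⊕1⊕0⊕0⊕1⊕1⊕1 = 0
p8 (pos 8,9,10,11,12,13,14,15): XOR of data positions = 0⊕0⊕0⊕0⊕1⊕1⊕1 = 1
Codeword: 101001010000111

101001010000111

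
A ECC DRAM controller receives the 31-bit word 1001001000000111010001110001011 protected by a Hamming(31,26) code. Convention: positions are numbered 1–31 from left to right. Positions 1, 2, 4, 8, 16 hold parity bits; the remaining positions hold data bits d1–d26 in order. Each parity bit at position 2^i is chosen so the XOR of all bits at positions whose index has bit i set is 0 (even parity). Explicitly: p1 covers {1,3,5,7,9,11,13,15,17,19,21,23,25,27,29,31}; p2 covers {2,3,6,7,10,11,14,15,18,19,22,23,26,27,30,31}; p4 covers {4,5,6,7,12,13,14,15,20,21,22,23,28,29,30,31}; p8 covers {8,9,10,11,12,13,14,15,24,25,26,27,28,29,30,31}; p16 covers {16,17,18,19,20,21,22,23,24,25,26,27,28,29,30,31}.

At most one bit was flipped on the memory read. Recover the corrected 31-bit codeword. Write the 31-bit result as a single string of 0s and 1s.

s1 (pos 1,3,5,7,9,11,13,15,17,19,21,23,25,27,29,31): 1⊕0⊕0⊕1⊕0⊕0⊕0⊕1⊕0⊕0⊕0⊕1⊕0⊕0⊕0⊕1 = 1
s2 (pos 2,3,6,7,10,11,14,15,18,19,22,23,26,27,30,31): 0⊕0⊕0⊕1⊕0⊕0⊕1⊕1⊕1⊕0⊕1⊕1⊕0⊕0⊕1⊕1 = 0
s4 (pos 4,5,6,7,12,13,14,15,20,21,22,23,28,29,30,31): 1⊕0⊕0⊕1⊕0⊕0⊕1⊕1⊕0⊕0⊕1⊕1⊕1⊕0⊕1⊕1 = 1
s8 (pos 8,9,10,11,12,13,14,15,24,25,26,27,28,29,30,31): 0⊕0⊕0⊕0⊕0⊕0⊕1⊕1⊕1⊕0⊕0⊕0⊕1⊕0⊕1⊕1 = 0
s16 (pos 16,17,18,19,20,21,22,23,24,25,26,27,28,29,30,31): 1⊕0⊕1⊕0⊕0⊕0⊕1⊕1⊕1⊕0⊕0⊕0⊕1⊕0⊕1⊕1 = 0
Syndrome s16…s1 = 00101 → error at position 5.
Flip position 5: 1001001000000111010001110001011 → 1001101000000111010001110001011

1001101000000111010001110001011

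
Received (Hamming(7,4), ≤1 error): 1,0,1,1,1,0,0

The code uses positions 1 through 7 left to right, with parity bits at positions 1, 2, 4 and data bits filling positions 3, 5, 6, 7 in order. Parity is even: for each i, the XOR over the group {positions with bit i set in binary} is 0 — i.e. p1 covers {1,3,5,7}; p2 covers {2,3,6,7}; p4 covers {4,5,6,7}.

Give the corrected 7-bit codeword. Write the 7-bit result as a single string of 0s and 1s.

1001100

s1 (pos 1,3,5,7): 1⊕1⊕1⊕0 = 1
s2 (pos 2,3,6,7): 0⊕1⊕0⊕0 = 1
s4 (pos 4,5,6,7): 1⊕1⊕0⊕0 = 0
Syndrome s4…s1 = 011 → error at position 3.
Flip position 3: 1011100 → 1001100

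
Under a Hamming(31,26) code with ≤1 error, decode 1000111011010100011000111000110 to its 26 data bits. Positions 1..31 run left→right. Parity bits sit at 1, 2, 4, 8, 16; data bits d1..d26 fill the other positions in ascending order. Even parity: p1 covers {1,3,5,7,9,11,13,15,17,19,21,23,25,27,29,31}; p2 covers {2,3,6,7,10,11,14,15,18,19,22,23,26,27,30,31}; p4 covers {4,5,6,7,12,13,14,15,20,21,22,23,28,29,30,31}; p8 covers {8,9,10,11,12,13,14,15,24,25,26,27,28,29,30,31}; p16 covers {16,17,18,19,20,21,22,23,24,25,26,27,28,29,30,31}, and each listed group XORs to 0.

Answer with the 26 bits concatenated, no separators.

01111101010011000111000110

s1 (pos 1,3,5,7,9,11,13,15,17,19,21,23,25,27,29,31): 1⊕0⊕1⊕1⊕1⊕0⊕0⊕0⊕0⊕1⊕0⊕1⊕1⊕0⊕1⊕0 = 0
s2 (pos 2,3,6,7,10,11,14,15,18,19,22,23,26,27,30,31): 0⊕0⊕1⊕1⊕1⊕0⊕1⊕0⊕1⊕1⊕0⊕1⊕0⊕0⊕1⊕0 = 0
s4 (pos 4,5,6,7,12,13,14,15,20,21,22,23,28,29,30,31): 0⊕1⊕1⊕1⊕1⊕0⊕1⊕0⊕0⊕0⊕0⊕1⊕0⊕1⊕1⊕0 = 0
s8 (pos 8,9,10,11,12,13,14,15,24,25,26,27,28,29,30,31): 0⊕1⊕1⊕0⊕1⊕0⊕1⊕0⊕1⊕1⊕0⊕0⊕0⊕1⊕1⊕0 = 0
s16 (pos 16,17,18,19,20,21,22,23,24,25,26,27,28,29,30,31): 0⊕0⊕1⊕1⊕0⊕0⊕0⊕1⊕1⊕1⊕0⊕0⊕0⊕1⊕1⊕0 = 1
Syndrome s16…s1 = 10000 → error at position 16.
Flip position 16: 1000111011010100011000111000110 → 1000111011010101011000111000110
Read data bits from positions 3,5,6,7,9,10,11,12,13,14,15,17,18,19,20,21,22,23,24,25,26,27,28,29,30,31: 01111101010011000111000110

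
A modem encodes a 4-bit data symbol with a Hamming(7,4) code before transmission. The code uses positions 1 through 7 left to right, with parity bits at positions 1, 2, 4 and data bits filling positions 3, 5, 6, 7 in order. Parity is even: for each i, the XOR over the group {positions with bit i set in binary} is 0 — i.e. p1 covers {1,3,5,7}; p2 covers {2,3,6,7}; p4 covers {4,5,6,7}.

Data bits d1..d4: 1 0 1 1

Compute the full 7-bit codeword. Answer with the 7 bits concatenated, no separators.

0110011

Place data at non-parity positions: p1 p2 1 p4 0 1 1
p1 (pos 1,3,5,7): XOR of data positions = 1⊕0⊕1 = 0
p2 (pos 2,3,6,7): XOR of data positions = 1⊕1⊕1 = 1
p4 (pos 4,5,6,7): XOR of data positions = 0⊕1⊕1 = 0
Codeword: 0110011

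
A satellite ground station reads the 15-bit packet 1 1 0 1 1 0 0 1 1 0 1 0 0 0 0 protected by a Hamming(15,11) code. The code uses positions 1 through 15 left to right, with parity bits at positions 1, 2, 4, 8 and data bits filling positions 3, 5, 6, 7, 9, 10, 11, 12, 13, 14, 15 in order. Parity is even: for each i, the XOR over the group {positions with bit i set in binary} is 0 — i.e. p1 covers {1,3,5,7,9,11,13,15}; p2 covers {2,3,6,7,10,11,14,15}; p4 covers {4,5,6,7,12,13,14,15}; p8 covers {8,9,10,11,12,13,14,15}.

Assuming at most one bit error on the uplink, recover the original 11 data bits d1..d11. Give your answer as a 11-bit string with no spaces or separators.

s1 (pos 1,3,5,7,9,11,13,15): 1⊕0⊕1⊕0⊕1⊕1⊕0⊕0 = 0
s2 (pos 2,3,6,7,10,11,14,15): 1⊕0⊕0⊕0⊕0⊕1⊕0⊕0 = 0
s4 (pos 4,5,6,7,12,13,14,15): 1⊕1⊕0⊕0⊕0⊕0⊕0⊕0 = 0
s8 (pos 8,9,10,11,12,13,14,15): 1⊕1⊕0⊕1⊕0⊕0⊕0⊕0 = 1
Syndrome s8…s1 = 1000 → error at position 8.
Flip position 8: 110110011010000 → 110110001010000
Read data bits from positions 3,5,6,7,9,10,11,12,13,14,15: 01001010000

01001010000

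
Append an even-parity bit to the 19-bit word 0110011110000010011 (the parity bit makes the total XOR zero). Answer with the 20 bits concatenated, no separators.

01100111100000100111

XOR of the 19 data bits: 0⊕1⊕1⊕0⊕0⊕1⊕1⊕1⊕1⊕0⊕0⊕0⊕0⊕0⊕1⊕0⊕0⊕1⊕1 = 1
Parity bit = 1 (so all 20 bits XOR to 0).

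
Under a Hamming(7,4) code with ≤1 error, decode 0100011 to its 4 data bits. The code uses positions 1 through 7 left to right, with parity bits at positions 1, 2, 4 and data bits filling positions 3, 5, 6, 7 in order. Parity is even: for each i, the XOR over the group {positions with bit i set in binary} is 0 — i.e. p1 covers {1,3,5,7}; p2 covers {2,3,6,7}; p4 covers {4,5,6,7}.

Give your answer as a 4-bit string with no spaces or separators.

s1 (pos 1,3,5,7): 0⊕0⊕0⊕1 = 1
s2 (pos 2,3,6,7): 1⊕0⊕1⊕1 = 1
s4 (pos 4,5,6,7): 0⊕0⊕1⊕1 = 0
Syndrome s4…s1 = 011 → error at position 3.
Flip position 3: 0100011 → 0110011
Read data bits from positions 3,5,6,7: 1011

1011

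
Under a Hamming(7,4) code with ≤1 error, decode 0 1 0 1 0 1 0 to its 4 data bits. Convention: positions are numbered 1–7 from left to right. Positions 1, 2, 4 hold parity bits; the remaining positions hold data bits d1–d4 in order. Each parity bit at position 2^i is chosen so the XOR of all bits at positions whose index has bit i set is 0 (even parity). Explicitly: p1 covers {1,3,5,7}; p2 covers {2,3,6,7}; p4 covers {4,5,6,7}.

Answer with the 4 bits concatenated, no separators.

0010

s1 (pos 1,3,5,7): 0⊕0⊕0⊕0 = 0
s2 (pos 2,3,6,7): 1⊕0⊕1⊕0 = 0
s4 (pos 4,5,6,7): 1⊕0⊕1⊕0 = 0
Syndrome s4…s1 = 000 → no error.
Read data bits from positions 3,5,6,7: 0010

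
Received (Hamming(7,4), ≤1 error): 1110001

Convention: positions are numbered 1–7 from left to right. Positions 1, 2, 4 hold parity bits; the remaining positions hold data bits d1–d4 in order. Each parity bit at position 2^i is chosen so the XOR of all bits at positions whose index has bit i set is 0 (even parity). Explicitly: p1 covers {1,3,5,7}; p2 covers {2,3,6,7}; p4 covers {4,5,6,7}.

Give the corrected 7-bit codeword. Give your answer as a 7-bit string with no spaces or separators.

1110000

s1 (pos 1,3,5,7): 1⊕1⊕0⊕1 = 1
s2 (pos 2,3,6,7): 1⊕1⊕0⊕1 = 1
s4 (pos 4,5,6,7): 0⊕0⊕0⊕1 = 1
Syndrome s4…s1 = 111 → error at position 7.
Flip position 7: 1110001 → 1110000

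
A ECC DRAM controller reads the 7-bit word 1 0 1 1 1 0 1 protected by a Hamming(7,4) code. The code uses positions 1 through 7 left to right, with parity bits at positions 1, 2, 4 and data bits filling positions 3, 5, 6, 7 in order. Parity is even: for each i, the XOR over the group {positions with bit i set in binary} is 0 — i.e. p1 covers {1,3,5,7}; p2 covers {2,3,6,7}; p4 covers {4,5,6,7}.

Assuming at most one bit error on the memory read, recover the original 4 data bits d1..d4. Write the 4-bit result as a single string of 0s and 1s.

s1 (pos 1,3,5,7): 1⊕1⊕1⊕1 = 0
s2 (pos 2,3,6,7): 0⊕1⊕0⊕1 = 0
s4 (pos 4,5,6,7): 1⊕1⊕0⊕1 = 1
Syndrome s4…s1 = 100 → error at position 4.
Flip position 4: 1011101 → 1010101
Read data bits from positions 3,5,6,7: 1101

1101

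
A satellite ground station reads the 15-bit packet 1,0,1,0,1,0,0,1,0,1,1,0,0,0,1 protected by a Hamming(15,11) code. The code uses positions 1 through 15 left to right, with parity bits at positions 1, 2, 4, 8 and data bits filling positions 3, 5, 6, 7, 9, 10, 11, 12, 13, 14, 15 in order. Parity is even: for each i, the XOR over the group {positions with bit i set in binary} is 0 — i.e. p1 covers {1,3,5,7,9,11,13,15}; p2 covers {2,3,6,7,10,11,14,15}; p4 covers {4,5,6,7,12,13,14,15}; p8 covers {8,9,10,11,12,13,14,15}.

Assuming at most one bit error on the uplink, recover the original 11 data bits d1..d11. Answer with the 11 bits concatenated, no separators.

s1 (pos 1,3,5,7,9,11,13,15): 1⊕1⊕1⊕0⊕0⊕1⊕0⊕1 = 1
s2 (pos 2,3,6,7,10,11,14,15): 0⊕1⊕0⊕0⊕1⊕1⊕0⊕1 = 0
s4 (pos 4,5,6,7,12,13,14,15): 0⊕1⊕0⊕0⊕0⊕0⊕0⊕1 = 0
s8 (pos 8,9,10,11,12,13,14,15): 1⊕0⊕1⊕1⊕0⊕0⊕0⊕1 = 0
Syndrome s8…s1 = 0001 → error at position 1.
Flip position 1: 101010010110001 → 001010010110001
Read data bits from positions 3,5,6,7,9,10,11,12,13,14,15: 11000110001

11000110001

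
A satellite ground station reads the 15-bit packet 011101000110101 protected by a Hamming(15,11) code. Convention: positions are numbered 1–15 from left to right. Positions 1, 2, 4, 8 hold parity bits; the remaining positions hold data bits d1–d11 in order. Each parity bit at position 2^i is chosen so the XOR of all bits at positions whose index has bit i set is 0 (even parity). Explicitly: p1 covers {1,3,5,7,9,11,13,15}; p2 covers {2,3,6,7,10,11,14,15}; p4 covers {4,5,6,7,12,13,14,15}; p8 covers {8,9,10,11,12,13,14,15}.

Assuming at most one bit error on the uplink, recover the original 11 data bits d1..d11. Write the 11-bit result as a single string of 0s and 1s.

s1 (pos 1,3,5,7,9,11,13,15): 0⊕1⊕0⊕0⊕0⊕1⊕1⊕1 = 0
s2 (pos 2,3,6,7,10,11,14,15): 1⊕1⊕1⊕0⊕1⊕1⊕0⊕1 = 0
s4 (pos 4,5,6,7,12,13,14,15): 1⊕0⊕1⊕0⊕0⊕1⊕0⊕1 = 0
s8 (pos 8,9,10,11,12,13,14,15): 0⊕0⊕1⊕1⊕0⊕1⊕0⊕1 = 0
Syndrome s8…s1 = 0000 → no error.
Read data bits from positions 3,5,6,7,9,10,11,12,13,14,15: 10100110101

10100110101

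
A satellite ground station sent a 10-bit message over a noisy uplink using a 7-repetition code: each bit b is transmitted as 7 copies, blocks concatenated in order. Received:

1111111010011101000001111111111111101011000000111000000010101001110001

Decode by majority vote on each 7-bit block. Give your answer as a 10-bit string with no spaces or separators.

Block 1 (1111111): 7 ones → 1
Block 2 (0100111): 4 ones → 1
Block 3 (0100000): 1 one → 0
Block 4 (1111111): 7 ones → 1
Block 5 (1111111): 7 ones → 1
Block 6 (0101100): 3 ones → 0
Block 7 (0000111): 3 ones → 0
Block 8 (0000000): 0 ones → 0
Block 9 (1010100): 3 ones → 0
Block 10 (1110001): 4 ones → 1

1101100001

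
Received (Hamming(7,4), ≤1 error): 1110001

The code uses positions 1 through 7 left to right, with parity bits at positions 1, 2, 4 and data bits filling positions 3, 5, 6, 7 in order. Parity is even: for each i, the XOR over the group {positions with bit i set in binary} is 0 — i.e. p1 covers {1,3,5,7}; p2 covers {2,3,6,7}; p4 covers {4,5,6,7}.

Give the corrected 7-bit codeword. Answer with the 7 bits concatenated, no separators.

1110000

s1 (pos 1,3,5,7): 1⊕1⊕0⊕1 = 1
s2 (pos 2,3,6,7): 1⊕1⊕0⊕1 = 1
s4 (pos 4,5,6,7): 0⊕0⊕0⊕1 = 1
Syndrome s4…s1 = 111 → error at position 7.
Flip position 7: 1110001 → 1110000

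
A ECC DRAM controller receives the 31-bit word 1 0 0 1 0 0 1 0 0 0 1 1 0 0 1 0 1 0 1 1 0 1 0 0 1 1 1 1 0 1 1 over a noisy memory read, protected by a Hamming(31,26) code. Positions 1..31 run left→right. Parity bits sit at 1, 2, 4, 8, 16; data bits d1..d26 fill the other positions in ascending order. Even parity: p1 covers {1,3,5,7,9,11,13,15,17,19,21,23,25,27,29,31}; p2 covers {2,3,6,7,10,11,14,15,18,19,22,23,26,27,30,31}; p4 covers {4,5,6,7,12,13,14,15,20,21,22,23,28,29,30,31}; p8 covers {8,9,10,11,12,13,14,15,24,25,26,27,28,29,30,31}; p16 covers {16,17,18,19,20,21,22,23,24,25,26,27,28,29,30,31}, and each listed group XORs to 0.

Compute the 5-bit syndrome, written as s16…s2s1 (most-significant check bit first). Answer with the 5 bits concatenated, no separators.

s1 (pos 1,3,5,7,9,11,13,15,17,19,21,23,25,27,29,31): 1⊕0⊕0⊕1⊕0⊕1⊕0⊕1⊕1⊕1⊕0⊕0⊕1⊕1⊕0⊕1 = 1
s2 (pos 2,3,6,7,10,11,14,15,18,19,22,23,26,27,30,31): 0⊕0⊕0⊕1⊕0⊕1⊕0⊕1⊕0⊕1⊕1⊕0⊕1⊕1⊕1⊕1 = 1
s4 (pos 4,5,6,7,12,13,14,15,20,21,22,23,28,29,30,31): 1⊕0⊕0⊕1⊕1⊕0⊕0⊕1⊕1⊕0⊕1⊕0⊕1⊕0⊕1⊕1 = 1
s8 (pos 8,9,10,11,12,13,14,15,24,25,26,27,28,29,30,31): 0⊕0⊕0⊕1⊕1⊕0⊕0⊕1⊕0⊕1⊕1⊕1⊕1⊕0⊕1⊕1 = 1
s16 (pos 16,17,18,19,20,21,22,23,24,25,26,27,28,29,30,31): 0⊕1⊕0⊕1⊕1⊕0⊕1⊕0⊕0⊕1⊕1⊕1⊕1⊕0⊕1⊕1 = 0
Syndrome s16…s1 = 01111 → error at position 15.

01111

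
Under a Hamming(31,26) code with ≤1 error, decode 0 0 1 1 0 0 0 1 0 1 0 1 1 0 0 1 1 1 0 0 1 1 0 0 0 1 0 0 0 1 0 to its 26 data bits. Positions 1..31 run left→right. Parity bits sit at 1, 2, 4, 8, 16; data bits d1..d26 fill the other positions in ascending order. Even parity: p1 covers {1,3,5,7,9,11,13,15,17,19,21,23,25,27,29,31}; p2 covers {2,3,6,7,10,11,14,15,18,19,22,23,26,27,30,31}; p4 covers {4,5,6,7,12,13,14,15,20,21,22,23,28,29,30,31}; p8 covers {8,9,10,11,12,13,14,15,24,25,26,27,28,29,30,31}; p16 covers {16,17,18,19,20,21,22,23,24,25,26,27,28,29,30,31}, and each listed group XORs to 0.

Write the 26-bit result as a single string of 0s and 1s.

10000101100110011000100010

s1 (pos 1,3,5,7,9,11,13,15,17,19,21,23,25,27,29,31): 0⊕1⊕0⊕0⊕0⊕0⊕1⊕0⊕1⊕0⊕1⊕0⊕0⊕0⊕0⊕0 = 0
s2 (pos 2,3,6,7,10,11,14,15,18,19,22,23,26,27,30,31): 0⊕1⊕0⊕0⊕1⊕0⊕0⊕0⊕1⊕0⊕1⊕0⊕1⊕0⊕1⊕0 = 0
s4 (pos 4,5,6,7,12,13,14,15,20,21,22,23,28,29,30,31): 1⊕0⊕0⊕0⊕1⊕1⊕0⊕0⊕0⊕1⊕1⊕0⊕0⊕0⊕1⊕0 = 0
s8 (pos 8,9,10,11,12,13,14,15,24,25,26,27,28,29,30,31): 1⊕0⊕1⊕0⊕1⊕1⊕0⊕0⊕0⊕0⊕1⊕0⊕0⊕0⊕1⊕0 = 0
s16 (pos 16,17,18,19,20,21,22,23,24,25,26,27,28,29,30,31): 1⊕1⊕1⊕0⊕0⊕1⊕1⊕0⊕0⊕0⊕1⊕0⊕0⊕0⊕1⊕0 = 1
Syndrome s16…s1 = 10000 → error at position 16.
Flip position 16: 0011000101011001110011000100010 → 0011000101011000110011000100010
Read data bits from positions 3,5,6,7,9,10,11,12,13,14,15,17,18,19,20,21,22,23,24,25,26,27,28,29,30,31: 10000101100110011000100010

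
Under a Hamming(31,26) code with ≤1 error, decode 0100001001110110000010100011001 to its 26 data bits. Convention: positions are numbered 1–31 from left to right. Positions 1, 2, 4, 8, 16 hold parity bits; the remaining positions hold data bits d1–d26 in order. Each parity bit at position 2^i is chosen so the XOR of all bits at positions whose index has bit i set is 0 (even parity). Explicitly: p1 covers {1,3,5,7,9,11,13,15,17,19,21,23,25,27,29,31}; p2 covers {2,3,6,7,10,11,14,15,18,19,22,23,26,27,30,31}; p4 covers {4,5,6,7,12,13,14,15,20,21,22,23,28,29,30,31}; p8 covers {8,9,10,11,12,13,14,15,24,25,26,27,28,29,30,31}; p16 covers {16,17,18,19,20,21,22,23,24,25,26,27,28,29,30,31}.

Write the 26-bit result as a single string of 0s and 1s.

00010111011001010100011001

s1 (pos 1,3,5,7,9,11,13,15,17,19,21,23,25,27,29,31): 0⊕0⊕0⊕1⊕0⊕1⊕0⊕1⊕0⊕0⊕1⊕1⊕0⊕1⊕0⊕1 = 1
s2 (pos 2,3,6,7,10,11,14,15,18,19,22,23,26,27,30,31): 1⊕0⊕0⊕1⊕1⊕1⊕1⊕1⊕0⊕0⊕0⊕1⊕0⊕1⊕0⊕1 = 1
s4 (pos 4,5,6,7,12,13,14,15,20,21,22,23,28,29,30,31): 0⊕0⊕0⊕1⊕1⊕0⊕1⊕1⊕0⊕1⊕0⊕1⊕1⊕0⊕0⊕1 = 0
s8 (pos 8,9,10,11,12,13,14,15,24,25,26,27,28,29,30,31): 0⊕0⊕1⊕1⊕1⊕0⊕1⊕1⊕0⊕0⊕0⊕1⊕1⊕0⊕0⊕1 = 0
s16 (pos 16,17,18,19,20,21,22,23,24,25,26,27,28,29,30,31): 0⊕0⊕0⊕0⊕0⊕1⊕0⊕1⊕0⊕0⊕0⊕1⊕1⊕0⊕0⊕1 = 1
Syndrome s16…s1 = 10011 → error at position 19.
Flip position 19: 0100001001110110000010100011001 → 0100001001110110001010100011001
Read data bits from positions 3,5,6,7,9,10,11,12,13,14,15,17,18,19,20,21,22,23,24,25,26,27,28,29,30,31: 00010111011001010100011001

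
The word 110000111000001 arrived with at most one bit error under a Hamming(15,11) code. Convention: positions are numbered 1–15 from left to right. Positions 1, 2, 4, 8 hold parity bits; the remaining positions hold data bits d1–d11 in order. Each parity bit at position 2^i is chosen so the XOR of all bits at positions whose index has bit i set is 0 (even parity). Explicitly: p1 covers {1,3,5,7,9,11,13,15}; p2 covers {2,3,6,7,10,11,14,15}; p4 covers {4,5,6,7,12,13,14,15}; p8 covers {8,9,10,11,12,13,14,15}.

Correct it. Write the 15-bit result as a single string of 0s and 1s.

110000111100001

s1 (pos 1,3,5,7,9,11,13,15): 1⊕0⊕0⊕1⊕1⊕0⊕0⊕1 = 0
s2 (pos 2,3,6,7,10,11,14,15): 1⊕0⊕0⊕1⊕0⊕0⊕0⊕1 = 1
s4 (pos 4,5,6,7,12,13,14,15): 0⊕0⊕0⊕1⊕0⊕0⊕0⊕1 = 0
s8 (pos 8,9,10,11,12,13,14,15): 1⊕1⊕0⊕0⊕0⊕0⊕0⊕1 = 1
Syndrome s8…s1 = 1010 → error at position 10.
Flip position 10: 110000111000001 → 110000111100001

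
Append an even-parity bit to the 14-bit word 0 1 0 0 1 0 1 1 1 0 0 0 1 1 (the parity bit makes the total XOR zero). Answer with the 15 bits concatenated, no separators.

XOR of the 14 data bits: 0⊕1⊕0⊕0⊕1⊕0⊕1⊕1⊕1⊕0⊕0⊕0⊕1⊕1 = 1
Parity bit = 1 (so all 15 bits XOR to 0).

010010111000111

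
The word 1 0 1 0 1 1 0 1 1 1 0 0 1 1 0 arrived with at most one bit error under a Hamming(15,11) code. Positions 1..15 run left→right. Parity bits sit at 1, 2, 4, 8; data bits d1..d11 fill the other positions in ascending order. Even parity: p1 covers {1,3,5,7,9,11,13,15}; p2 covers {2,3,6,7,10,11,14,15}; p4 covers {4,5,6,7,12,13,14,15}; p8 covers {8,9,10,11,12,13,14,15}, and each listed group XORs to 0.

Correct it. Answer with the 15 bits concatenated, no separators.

s1 (pos 1,3,5,7,9,11,13,15): 1⊕1⊕1⊕0⊕1⊕0⊕1⊕0 = 1
s2 (pos 2,3,6,7,10,11,14,15): 0⊕1⊕1⊕0⊕1⊕0⊕1⊕0 = 0
s4 (pos 4,5,6,7,12,13,14,15): 0⊕1⊕1⊕0⊕0⊕1⊕1⊕0 = 0
s8 (pos 8,9,10,11,12,13,14,15): 1⊕1⊕1⊕0⊕0⊕1⊕1⊕0 = 1
Syndrome s8…s1 = 1001 → error at position 9.
Flip position 9: 101011011100110 → 101011010100110

101011010100110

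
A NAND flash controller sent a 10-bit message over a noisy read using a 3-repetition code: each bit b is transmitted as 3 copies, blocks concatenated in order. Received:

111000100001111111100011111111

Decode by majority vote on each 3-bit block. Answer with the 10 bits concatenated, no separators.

Block 1 (111): 3 ones → 1
Block 2 (000): 0 ones → 0
Block 3 (100): 1 one → 0
Block 4 (001): 1 one → 0
Block 5 (111): 3 ones → 1
Block 6 (111): 3 ones → 1
Block 7 (100): 1 one → 0
Block 8 (011): 2 ones → 1
Block 9 (111): 3 ones → 1
Block 10 (111): 3 ones → 1

1000110111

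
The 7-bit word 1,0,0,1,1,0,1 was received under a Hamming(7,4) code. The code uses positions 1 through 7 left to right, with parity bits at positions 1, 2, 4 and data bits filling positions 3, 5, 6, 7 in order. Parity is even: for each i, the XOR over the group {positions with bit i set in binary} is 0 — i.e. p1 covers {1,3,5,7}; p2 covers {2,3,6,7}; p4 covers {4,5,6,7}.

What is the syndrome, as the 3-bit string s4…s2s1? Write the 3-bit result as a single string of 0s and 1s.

s1 (pos 1,3,5,7): 1⊕0⊕1⊕1 = 1
s2 (pos 2,3,6,7): 0⊕0⊕0⊕1 = 1
s4 (pos 4,5,6,7): 1⊕1⊕0⊕1 = 1
Syndrome s4…s1 = 111 → error at position 7.

111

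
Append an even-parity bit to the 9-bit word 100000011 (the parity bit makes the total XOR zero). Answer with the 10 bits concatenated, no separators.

1000000111

XOR of the 9 data bits: 1⊕0⊕0⊕0⊕0⊕0⊕0⊕1⊕1 = 1
Parity bit = 1 (so all 10 bits XOR to 0).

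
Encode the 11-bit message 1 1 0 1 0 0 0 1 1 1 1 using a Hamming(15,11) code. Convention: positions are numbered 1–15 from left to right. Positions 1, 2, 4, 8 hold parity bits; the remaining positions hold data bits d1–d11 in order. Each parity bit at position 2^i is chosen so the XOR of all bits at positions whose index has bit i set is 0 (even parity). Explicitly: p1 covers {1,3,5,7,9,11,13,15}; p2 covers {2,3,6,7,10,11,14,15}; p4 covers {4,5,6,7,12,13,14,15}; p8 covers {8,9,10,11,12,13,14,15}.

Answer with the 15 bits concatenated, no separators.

Place data at non-parity positions: p1 p2 1 p4 1 0 1 p8 0 0 0 1 1 1 1
p1 (pos 1,3,5,7,9,11,13,15): XOR of data positions = 1⊕1⊕1⊕0⊕0⊕1⊕1 = 1
p2 (pos 2,3,6,7,10,11,14,15): XOR of data positions = 1⊕0⊕1⊕0⊕0⊕1⊕1 = 0
p4 (pos 4,5,6,7,12,13,14,15): XOR of data positions = 1⊕0⊕1⊕1⊕1⊕1⊕1 = 0
p8 (pos 8,9,10,11,12,13,14,15): XOR of data positions = 0⊕0⊕0⊕1⊕1⊕1⊕1 = 0
Codeword: 101010100001111

101010100001111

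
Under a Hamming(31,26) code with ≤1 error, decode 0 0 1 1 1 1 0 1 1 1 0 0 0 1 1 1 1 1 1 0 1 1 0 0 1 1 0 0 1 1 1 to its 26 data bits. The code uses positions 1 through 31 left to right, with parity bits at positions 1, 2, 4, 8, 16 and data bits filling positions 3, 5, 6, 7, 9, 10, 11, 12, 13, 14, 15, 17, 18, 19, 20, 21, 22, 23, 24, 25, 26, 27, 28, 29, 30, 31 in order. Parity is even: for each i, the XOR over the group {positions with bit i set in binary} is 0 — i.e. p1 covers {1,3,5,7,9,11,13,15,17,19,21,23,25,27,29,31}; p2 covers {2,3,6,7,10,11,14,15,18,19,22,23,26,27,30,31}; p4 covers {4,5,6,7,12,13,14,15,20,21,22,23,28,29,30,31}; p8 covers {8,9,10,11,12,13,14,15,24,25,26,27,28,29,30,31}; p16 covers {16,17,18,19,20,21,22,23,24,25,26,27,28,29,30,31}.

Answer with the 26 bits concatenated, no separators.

s1 (pos 1,3,5,7,9,11,13,15,17,19,21,23,25,27,29,31): 0⊕1⊕1⊕0⊕1⊕0⊕0⊕1⊕1⊕1⊕1⊕0⊕1⊕0⊕1⊕1 = 0
s2 (pos 2,3,6,7,10,11,14,15,18,19,22,23,26,27,30,31): 0⊕1⊕1⊕0⊕1⊕0⊕1⊕1⊕1⊕1⊕1⊕0⊕1⊕0⊕1⊕1 = 1
s4 (pos 4,5,6,7,12,13,14,15,20,21,22,23,28,29,30,31): 1⊕1⊕1⊕0⊕0⊕0⊕1⊕1⊕0⊕1⊕1⊕0⊕0⊕1⊕1⊕1 = 0
s8 (pos 8,9,10,11,12,13,14,15,24,25,26,27,28,29,30,31): 1⊕1⊕1⊕0⊕0⊕0⊕1⊕1⊕0⊕1⊕1⊕0⊕0⊕1⊕1⊕1 = 0
s16 (pos 16,17,18,19,20,21,22,23,24,25,26,27,28,29,30,31): 1⊕1⊕1⊕1⊕0⊕1⊕1⊕0⊕0⊕1⊕1⊕0⊕0⊕1⊕1⊕1 = 1
Syndrome s16…s1 = 10010 → error at position 18.
Flip position 18: 0011110111000111111011001100111 → 0011110111000111101011001100111
Read data bits from positions 3,5,6,7,9,10,11,12,13,14,15,17,18,19,20,21,22,23,24,25,26,27,28,29,30,31: 11101100011101011001100111

11101100011101011001100111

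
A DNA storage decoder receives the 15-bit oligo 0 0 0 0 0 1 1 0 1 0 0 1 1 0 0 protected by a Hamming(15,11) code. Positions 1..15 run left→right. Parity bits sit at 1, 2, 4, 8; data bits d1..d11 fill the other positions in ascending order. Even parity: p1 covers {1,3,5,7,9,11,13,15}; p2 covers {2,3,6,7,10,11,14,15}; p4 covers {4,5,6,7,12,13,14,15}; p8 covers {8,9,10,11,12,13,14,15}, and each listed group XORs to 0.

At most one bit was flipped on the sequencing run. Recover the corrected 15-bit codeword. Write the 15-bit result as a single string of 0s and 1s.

s1 (pos 1,3,5,7,9,11,13,15): 0⊕0⊕0⊕1⊕1⊕0⊕1⊕0 = 1
s2 (pos 2,3,6,7,10,11,14,15): 0⊕0⊕1⊕1⊕0⊕0⊕0⊕0 = 0
s4 (pos 4,5,6,7,12,13,14,15): 0⊕0⊕1⊕1⊕1⊕1⊕0⊕0 = 0
s8 (pos 8,9,10,11,12,13,14,15): 0⊕1⊕0⊕0⊕1⊕1⊕0⊕0 = 1
Syndrome s8…s1 = 1001 → error at position 9.
Flip position 9: 000001101001100 → 000001100001100

000001100001100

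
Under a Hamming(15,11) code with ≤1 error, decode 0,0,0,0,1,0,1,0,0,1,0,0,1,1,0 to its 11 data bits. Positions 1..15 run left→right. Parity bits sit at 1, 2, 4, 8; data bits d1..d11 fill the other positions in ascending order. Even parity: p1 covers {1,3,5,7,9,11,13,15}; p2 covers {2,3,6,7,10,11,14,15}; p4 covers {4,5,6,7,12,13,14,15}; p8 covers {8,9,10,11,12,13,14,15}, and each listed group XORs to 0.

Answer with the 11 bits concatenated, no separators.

01010110110

s1 (pos 1,3,5,7,9,11,13,15): 0⊕0⊕1⊕1⊕0⊕0⊕1⊕0 = 1
s2 (pos 2,3,6,7,10,11,14,15): 0⊕0⊕0⊕1⊕1⊕0⊕1⊕0 = 1
s4 (pos 4,5,6,7,12,13,14,15): 0⊕1⊕0⊕1⊕0⊕1⊕1⊕0 = 0
s8 (pos 8,9,10,11,12,13,14,15): 0⊕0⊕1⊕0⊕0⊕1⊕1⊕0 = 1
Syndrome s8…s1 = 1011 → error at position 11.
Flip position 11: 000010100100110 → 000010100110110
Read data bits from positions 3,5,6,7,9,10,11,12,13,14,15: 01010110110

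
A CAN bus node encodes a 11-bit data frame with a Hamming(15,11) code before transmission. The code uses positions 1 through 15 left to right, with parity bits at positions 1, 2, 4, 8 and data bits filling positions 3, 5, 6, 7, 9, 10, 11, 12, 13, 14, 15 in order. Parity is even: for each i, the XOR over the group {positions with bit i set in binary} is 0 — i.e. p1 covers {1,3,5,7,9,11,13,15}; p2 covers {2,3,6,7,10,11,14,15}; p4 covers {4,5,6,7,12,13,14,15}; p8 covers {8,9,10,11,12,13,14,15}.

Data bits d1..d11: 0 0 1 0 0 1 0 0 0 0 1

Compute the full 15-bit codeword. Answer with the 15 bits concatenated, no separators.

110001000100001

Place data at non-parity positions: p1 p2 0 p4 0 1 0 p8 0 1 0 0 0 0 1
p1 (pos 1,3,5,7,9,11,13,15): XOR of data positions = 0⊕0⊕0⊕0⊕0⊕0⊕1 = 1
p2 (pos 2,3,6,7,10,11,14,15): XOR of data positions = 0⊕1⊕0⊕1⊕0⊕0⊕1 = 1
p4 (pos 4,5,6,7,12,13,14,15): XOR of data positions = 0⊕1⊕0⊕0⊕0⊕0⊕1 = 0
p8 (pos 8,9,10,11,12,13,14,15): XOR of data positions = 0⊕1⊕0⊕0⊕0⊕0⊕1 = 0
Codeword: 110001000100001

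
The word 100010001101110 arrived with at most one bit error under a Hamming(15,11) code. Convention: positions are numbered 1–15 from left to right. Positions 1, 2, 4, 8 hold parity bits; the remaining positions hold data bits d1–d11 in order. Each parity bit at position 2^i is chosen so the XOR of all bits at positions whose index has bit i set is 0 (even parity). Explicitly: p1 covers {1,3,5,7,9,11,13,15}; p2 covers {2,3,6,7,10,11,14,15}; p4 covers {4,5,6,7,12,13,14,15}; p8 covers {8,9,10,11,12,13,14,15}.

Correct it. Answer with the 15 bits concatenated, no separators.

s1 (pos 1,3,5,7,9,11,13,15): 1⊕0⊕1⊕0⊕1⊕0⊕1⊕0 = 0
s2 (pos 2,3,6,7,10,11,14,15): 0⊕0⊕0⊕0⊕1⊕0⊕1⊕0 = 0
s4 (pos 4,5,6,7,12,13,14,15): 0⊕1⊕0⊕0⊕1⊕1⊕1⊕0 = 0
s8 (pos 8,9,10,11,12,13,14,15): 0⊕1⊕1⊕0⊕1⊕1⊕1⊕0 = 1
Syndrome s8…s1 = 1000 → error at position 8.
Flip position 8: 100010001101110 → 100010011101110

100010011101110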